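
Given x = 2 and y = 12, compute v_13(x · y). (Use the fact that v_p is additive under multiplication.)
v_13(24) = 0

v_p(x) = 0 (factor: 2 = 13^0 · 2); v_p(y) = 0 (factor: 12 = 13^0 · 12). Additivity: v_p(xy) = v_p(x) + v_p(y) = 0 + 0 = 0. (Direct check: xy = 24 = 13^0 · (24).)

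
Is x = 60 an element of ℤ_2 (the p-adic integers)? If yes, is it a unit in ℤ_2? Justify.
x ∈ ℤ_2 but not a unit; v_2(x) = 2 > 0

ℤ_2 = {x ∈ ℚ_2 : v_2(x) ≥ 0} and ℤ_2^× = {x ∈ ℤ_2 : v_2(x) = 0}. Here v_2(60) = v_2(num) − v_2(den) = 2; compare against these criteria.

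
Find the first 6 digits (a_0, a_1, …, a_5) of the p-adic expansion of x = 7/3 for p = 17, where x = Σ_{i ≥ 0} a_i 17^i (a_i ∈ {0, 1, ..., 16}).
(a_0, …, a_5) = (8, 11, 5, 11, 5, 11)

v_17(7/3) = 0 (numerator and denominator both coprime to 17), so x ∈ ℤ_17^×. Compute digits iteratively via a_i = x_i mod 17, x_{i+1} = (x_i − a_i)/17, with x_0 = x:
  x_0 = 7/3;  a_0 = 8;  x_1 = (x_0 − 8)/17 = -1/3
  x_1 = -1/3;  a_1 = 11;  x_2 = (x_1 − 11)/17 = -2/3
  x_2 = -2/3;  a_2 = 5;  x_3 = (x_2 − 5)/17 = -1/3
  x_3 = -1/3;  a_3 = 11;  x_4 = (x_3 − 11)/17 = -2/3
  x_4 = -2/3;  a_4 = 5;  x_5 = (x_4 − 5)/17 = -1/3
  x_5 = -1/3;  a_5 = 11;  x_6 = (x_5 − 11)/17 = -2/3
Digits: (8, 11, 5, 11, 5, 11).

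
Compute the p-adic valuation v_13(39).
v_13(39) = 1

v_13(n) is the largest exponent k such that 13^k divides n. Factor out: 39 = 13^1 · 3. (Sign doesn't affect v_p.) So v_13(39) = 1.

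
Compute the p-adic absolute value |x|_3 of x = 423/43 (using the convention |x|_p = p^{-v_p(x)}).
|423/43|_3 = 1/9

Step 1 — compute v_3(x) by factoring powers of 3 out of the numerator and denominator: v_3(423/43) = 2. Step 2 — apply |x|_p = p^{-v_p(x)} = 3^{-2} = 1/9.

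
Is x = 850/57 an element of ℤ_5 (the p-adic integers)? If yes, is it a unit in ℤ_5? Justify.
x ∈ ℤ_5 but not a unit; v_5(x) = 2 > 0

ℤ_5 = {x ∈ ℚ_5 : v_5(x) ≥ 0} and ℤ_5^× = {x ∈ ℤ_5 : v_5(x) = 0}. Here v_5(850/57) = v_5(num) − v_5(den) = 2; compare against these criteria.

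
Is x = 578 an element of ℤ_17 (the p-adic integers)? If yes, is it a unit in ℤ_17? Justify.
x ∈ ℤ_17 but not a unit; v_17(x) = 2 > 0

ℤ_17 = {x ∈ ℚ_17 : v_17(x) ≥ 0} and ℤ_17^× = {x ∈ ℤ_17 : v_17(x) = 0}. Here v_17(578) = v_17(num) − v_17(den) = 2; compare against these criteria.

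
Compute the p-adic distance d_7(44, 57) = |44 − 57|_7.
d_7(44, 57) = 1

Step 1 — x − y = 44 − 57 = -13. Step 2 — v_7(-13) = 0 (factor: -13 = −(7^0 · 13); the sign does not affect v_p). Step 3 — |x − y|_7 = 7^{0} = 1.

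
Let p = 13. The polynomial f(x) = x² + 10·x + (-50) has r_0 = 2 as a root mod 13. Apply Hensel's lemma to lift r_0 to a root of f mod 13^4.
r_3 = 7802 (mod 28561)

Hensel: r_{i+1} = r_i − f(r_i)·(f′(r_i))^{-1} mod 13^{i+2}, f′(x) = 2x + 10. Iterate:
  r_0 = 2 (mod 13)
  r_1 = 28 (mod 169)
  r_2 = 1211 (mod 2197)
  r_3 = 7802 (mod 28561)
Final: r = 7802 satisfies f(r) ≡ 0 mod 13^4.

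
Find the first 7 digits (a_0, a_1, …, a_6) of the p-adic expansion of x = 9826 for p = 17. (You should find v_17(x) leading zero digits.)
(a_0, …, a_6) = (0, 0, 0, 2, 0, 0, 0)

v_17(9826) = 3, so a_0 = ... = a_2 = 0. Factor out: x = 17^3 · u with u = 2 a unit in ℤ_17. Expand u iteratively via a_{v+i} = u_i mod 17, u_{i+1} = (u_i − a_{v+i})/17:
  u_0 = 2;  a_3 = 2;  u_1 = (u_0 − 2)/17 = 0
  u_1 = 0;  a_4 = 0;  u_2 = (u_1 − 0)/17 = 0
  u_2 = 0;  a_5 = 0;  u_3 = (u_2 − 0)/17 = 0
  u_3 = 0;  a_6 = 0;  u_4 = (u_3 − 0)/17 = 0
Digits: (0, 0, 0, 2, 0, 0, 0).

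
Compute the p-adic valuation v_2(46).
v_2(46) = 1

v_2(n) is the largest exponent k such that 2^k divides n. Factor out: 46 = 2^1 · 23. (Sign doesn't affect v_p.) So v_2(46) = 1.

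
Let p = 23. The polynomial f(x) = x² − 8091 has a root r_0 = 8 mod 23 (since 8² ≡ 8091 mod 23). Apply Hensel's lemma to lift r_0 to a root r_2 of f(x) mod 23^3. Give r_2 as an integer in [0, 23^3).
r_2 = 10726 (mod 12167)

Hensel's recurrence: r_{i+1} = r_i − f(r_i)·(f′(r_i))^{-1} mod 23^{i+2}, with f′(x) = 2x. Iterate:
  r_0 = 8 (mod 23)
  r_1 = 146 (mod 529)
  r_2 = 10726 (mod 12167)
Final: r_2 = 10726, and one checks f(r_2) ≡ 0 mod 23^3.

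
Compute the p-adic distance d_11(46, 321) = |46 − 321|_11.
d_11(46, 321) = 1/11

Step 1 — x − y = 46 − 321 = -275. Step 2 — v_11(-275) = 1 (factor: -275 = −(11^1 · 25); the sign does not affect v_p). Step 3 — |x − y|_11 = 11^{-1} = 1/11.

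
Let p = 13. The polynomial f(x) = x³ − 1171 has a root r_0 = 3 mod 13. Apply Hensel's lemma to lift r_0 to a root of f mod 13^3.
r_2 = 1654 (mod 2197)

Hensel: r_{i+1} = r_i − f(r_i)/f′(r_i) mod 13^{i+2}, where f′(x) = 3x². Iterate:
  r_0 = 3 (mod 13)
  r_1 = 133 (mod 169)
  r_2 = 1654 (mod 2197)
Final: r = 1654 with f(r) ≡ 0 mod 13^3.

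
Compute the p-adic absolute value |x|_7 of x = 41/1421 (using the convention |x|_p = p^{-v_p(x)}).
|41/1421|_7 = 49

Step 1 — compute v_7(x) by factoring powers of 7 out of the numerator and denominator: v_7(41/1421) = -2. Step 2 — apply |x|_p = p^{-v_p(x)} = 7^{2} = 49.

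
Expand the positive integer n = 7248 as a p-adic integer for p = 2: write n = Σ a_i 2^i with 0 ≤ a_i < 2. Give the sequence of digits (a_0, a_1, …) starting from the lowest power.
(a_0, a_1, …) = (0, 0, 0, 0, 1, 0, 1, 0, 0, 0, 1, 1, 1)

Repeated division by 2 gives the digits low-to-high: 7248 = 1·2^4 + 1·2^6 + 1·2^10 + 1·2^11 + 1·2^12. Digit sequence: (0, 0, 0, 0, 1, 0, 1, 0, 0, 0, 1, 1, 1).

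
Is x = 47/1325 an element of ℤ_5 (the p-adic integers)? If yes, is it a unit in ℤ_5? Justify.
x ∉ ℤ_5 (v_5(x) = -2 < 0)

ℤ_5 = {x ∈ ℚ_5 : v_5(x) ≥ 0} and ℤ_5^× = {x ∈ ℤ_5 : v_5(x) = 0}. Here v_5(47/1325) = v_5(num) − v_5(den) = -2; compare against these criteria.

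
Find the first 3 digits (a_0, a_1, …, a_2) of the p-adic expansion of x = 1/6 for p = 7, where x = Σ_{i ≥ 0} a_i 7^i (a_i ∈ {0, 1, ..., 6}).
(a_0, …, a_2) = (6, 5, 5)

v_7(1/6) = 0 (numerator and denominator both coprime to 7), so x ∈ ℤ_7^×. Compute digits iteratively via a_i = x_i mod 7, x_{i+1} = (x_i − a_i)/7, with x_0 = x:
  x_0 = 1/6;  a_0 = 6;  x_1 = (x_0 − 6)/7 = -5/6
  x_1 = -5/6;  a_1 = 5;  x_2 = (x_1 − 5)/7 = -5/6
  x_2 = -5/6;  a_2 = 5;  x_3 = (x_2 − 5)/7 = -5/6
Digits: (6, 5, 5).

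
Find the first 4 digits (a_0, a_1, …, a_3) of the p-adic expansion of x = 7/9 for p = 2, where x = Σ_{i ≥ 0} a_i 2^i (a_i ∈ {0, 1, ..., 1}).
(a_0, …, a_3) = (1, 1, 1, 1)

v_2(7/9) = 0 (numerator and denominator both coprime to 2), so x ∈ ℤ_2^×. Compute digits iteratively via a_i = x_i mod 2, x_{i+1} = (x_i − a_i)/2, with x_0 = x:
  x_0 = 7/9;  a_0 = 1;  x_1 = (x_0 − 1)/2 = -1/9
  x_1 = -1/9;  a_1 = 1;  x_2 = (x_1 − 1)/2 = -5/9
  x_2 = -5/9;  a_2 = 1;  x_3 = (x_2 − 1)/2 = -7/9
  x_3 = -7/9;  a_3 = 1;  x_4 = (x_3 − 1)/2 = -8/9
Digits: (1, 1, 1, 1).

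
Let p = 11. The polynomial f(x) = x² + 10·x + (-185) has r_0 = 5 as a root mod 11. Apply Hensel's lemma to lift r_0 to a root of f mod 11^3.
r_2 = 192 (mod 1331)

Hensel: r_{i+1} = r_i − f(r_i)·(f′(r_i))^{-1} mod 11^{i+2}, f′(x) = 2x + 10. Iterate:
  r_0 = 5 (mod 11)
  r_1 = 71 (mod 121)
  r_2 = 192 (mod 1331)
Final: r = 192 satisfies f(r) ≡ 0 mod 11^3.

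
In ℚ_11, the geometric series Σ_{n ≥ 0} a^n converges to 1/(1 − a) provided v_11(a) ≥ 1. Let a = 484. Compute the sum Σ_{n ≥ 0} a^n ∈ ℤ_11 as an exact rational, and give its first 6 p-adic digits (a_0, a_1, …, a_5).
Σ a^n = 1/(1 − a) = -1/483;  first 6 digits = (1, 0, 4, 0, 5, 1)

v_11(a) = 2 ≥ 1, so the series converges in ℤ_11 to 1/(1 − a) = 1/(1 − 484) = -1/483. Expand this rational in ℤ_11: compute digits iteratively via d_i = x_i mod 11, x_{i+1} = (x_i − d_i)/11. The first 6 digits are (1, 0, 4, 0, 5, 1).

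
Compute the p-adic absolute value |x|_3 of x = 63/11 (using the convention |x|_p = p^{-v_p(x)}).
|63/11|_3 = 1/9

Step 1 — compute v_3(x) by factoring powers of 3 out of the numerator and denominator: v_3(63/11) = 2. Step 2 — apply |x|_p = p^{-v_p(x)} = 3^{-2} = 1/9.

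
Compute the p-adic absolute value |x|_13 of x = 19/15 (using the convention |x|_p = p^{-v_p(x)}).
|19/15|_13 = 1

Step 1 — compute v_13(x) by factoring powers of 13 out of the numerator and denominator: v_13(19/15) = 0. Step 2 — apply |x|_p = p^{-v_p(x)} = 13^{0} = 1.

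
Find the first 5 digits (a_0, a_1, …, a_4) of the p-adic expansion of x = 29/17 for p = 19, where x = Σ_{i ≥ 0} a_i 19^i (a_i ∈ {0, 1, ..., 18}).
(a_0, …, a_4) = (14, 15, 7, 13, 6)

v_19(29/17) = 0 (numerator and denominator both coprime to 19), so x ∈ ℤ_19^×. Compute digits iteratively via a_i = x_i mod 19, x_{i+1} = (x_i − a_i)/19, with x_0 = x:
  x_0 = 29/17;  a_0 = 14;  x_1 = (x_0 − 14)/19 = -11/17
  x_1 = -11/17;  a_1 = 15;  x_2 = (x_1 − 15)/19 = -14/17
  x_2 = -14/17;  a_2 = 7;  x_3 = (x_2 − 7)/19 = -7/17
  x_3 = -7/17;  a_3 = 13;  x_4 = (x_3 − 13)/19 = -12/17
  x_4 = -12/17;  a_4 = 6;  x_5 = (x_4 − 6)/19 = -6/17
Digits: (14, 15, 7, 13, 6).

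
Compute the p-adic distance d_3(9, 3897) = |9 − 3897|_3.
d_3(9, 3897) = 1/243

Step 1 — x − y = 9 − 3897 = -3888. Step 2 — v_3(-3888) = 5 (factor: -3888 = −(3^5 · 16); the sign does not affect v_p). Step 3 — |x − y|_3 = 3^{-5} = 1/243.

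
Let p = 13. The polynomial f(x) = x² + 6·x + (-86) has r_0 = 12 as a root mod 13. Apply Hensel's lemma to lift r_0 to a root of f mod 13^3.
r_2 = 64 (mod 2197)

Hensel: r_{i+1} = r_i − f(r_i)·(f′(r_i))^{-1} mod 13^{i+2}, f′(x) = 2x + 6. Iterate:
  r_0 = 12 (mod 13)
  r_1 = 64 (mod 169)
  r_2 = 64 (mod 2197)
Final: r = 64 satisfies f(r) ≡ 0 mod 13^3.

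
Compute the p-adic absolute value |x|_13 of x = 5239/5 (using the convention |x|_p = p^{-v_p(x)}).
|5239/5|_13 = 1/169

Step 1 — compute v_13(x) by factoring powers of 13 out of the numerator and denominator: v_13(5239/5) = 2. Step 2 — apply |x|_p = p^{-v_p(x)} = 13^{-2} = 1/169.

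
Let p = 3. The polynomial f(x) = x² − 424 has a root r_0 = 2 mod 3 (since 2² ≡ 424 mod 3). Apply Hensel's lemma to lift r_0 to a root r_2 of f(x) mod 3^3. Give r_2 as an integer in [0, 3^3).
r_2 = 17 (mod 27)

Hensel's recurrence: r_{i+1} = r_i − f(r_i)·(f′(r_i))^{-1} mod 3^{i+2}, with f′(x) = 2x. Iterate:
  r_0 = 2 (mod 3)
  r_1 = 8 (mod 9)
  r_2 = 17 (mod 27)
Final: r_2 = 17, and one checks f(r_2) ≡ 0 mod 3^3.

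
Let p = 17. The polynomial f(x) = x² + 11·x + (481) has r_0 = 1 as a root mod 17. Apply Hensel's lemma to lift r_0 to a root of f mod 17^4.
r_3 = 34154 (mod 83521)

Hensel: r_{i+1} = r_i − f(r_i)·(f′(r_i))^{-1} mod 17^{i+2}, f′(x) = 2x + 11. Iterate:
  r_0 = 1 (mod 17)
  r_1 = 52 (mod 289)
  r_2 = 4676 (mod 4913)
  r_3 = 34154 (mod 83521)
Final: r = 34154 satisfies f(r) ≡ 0 mod 17^4.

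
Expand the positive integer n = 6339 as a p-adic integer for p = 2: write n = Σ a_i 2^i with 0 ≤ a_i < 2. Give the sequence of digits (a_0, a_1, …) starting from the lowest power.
(a_0, a_1, …) = (1, 1, 0, 0, 0, 0, 1, 1, 0, 0, 0, 1, 1)

Repeated division by 2 gives the digits low-to-high: 6339 = 1 + 1·2^1 + 1·2^6 + 1·2^7 + 1·2^11 + 1·2^12. Digit sequence: (1, 1, 0, 0, 0, 0, 1, 1, 0, 0, 0, 1, 1).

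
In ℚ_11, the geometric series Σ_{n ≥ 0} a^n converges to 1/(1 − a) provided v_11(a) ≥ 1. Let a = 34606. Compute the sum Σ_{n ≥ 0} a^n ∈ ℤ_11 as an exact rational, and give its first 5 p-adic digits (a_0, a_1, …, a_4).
Σ a^n = 1/(1 − a) = -1/34605;  first 5 digits = (1, 0, 0, 4, 2)

v_11(a) = 3 ≥ 1, so the series converges in ℤ_11 to 1/(1 − a) = 1/(1 − 34606) = -1/34605. Expand this rational in ℤ_11: compute digits iteratively via d_i = x_i mod 11, x_{i+1} = (x_i − d_i)/11. The first 5 digits are (1, 0, 0, 4, 2).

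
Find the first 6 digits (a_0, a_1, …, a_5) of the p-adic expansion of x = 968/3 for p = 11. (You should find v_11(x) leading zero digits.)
(a_0, …, a_5) = (0, 0, 10, 3, 7, 3)

v_11(968/3) = 2, so a_0 = ... = a_1 = 0. Factor out: x = 11^2 · u with u = 8/3 a unit in ℤ_11. Expand u iteratively via a_{v+i} = u_i mod 11, u_{i+1} = (u_i − a_{v+i})/11:
  u_0 = 8/3;  a_2 = 10;  u_1 = (u_0 − 10)/11 = -2/3
  u_1 = -2/3;  a_3 = 3;  u_2 = (u_1 − 3)/11 = -1/3
  u_2 = -1/3;  a_4 = 7;  u_3 = (u_2 − 7)/11 = -2/3
  u_3 = -2/3;  a_5 = 3;  u_4 = (u_3 − 3)/11 = -1/3
Digits: (0, 0, 10, 3, 7, 3).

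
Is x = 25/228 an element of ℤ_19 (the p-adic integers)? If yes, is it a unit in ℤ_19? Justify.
x ∉ ℤ_19 (v_19(x) = -1 < 0)

ℤ_19 = {x ∈ ℚ_19 : v_19(x) ≥ 0} and ℤ_19^× = {x ∈ ℤ_19 : v_19(x) = 0}. Here v_19(25/228) = v_19(num) − v_19(den) = -1; compare against these criteria.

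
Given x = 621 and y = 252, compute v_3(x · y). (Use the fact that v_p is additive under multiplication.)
v_3(156492) = 5

v_p(x) = 3 (factor: 621 = 3^3 · 23); v_p(y) = 2 (factor: 252 = 3^2 · 28). Additivity: v_p(xy) = v_p(x) + v_p(y) = 3 + 2 = 5. (Direct check: xy = 156492 = 3^5 · (644).)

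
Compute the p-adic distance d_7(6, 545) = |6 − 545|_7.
d_7(6, 545) = 1/49

Step 1 — x − y = 6 − 545 = -539. Step 2 — v_7(-539) = 2 (factor: -539 = −(7^2 · 11); the sign does not affect v_p). Step 3 — |x − y|_7 = 7^{-2} = 1/49.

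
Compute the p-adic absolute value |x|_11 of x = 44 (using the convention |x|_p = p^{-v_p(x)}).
|44|_11 = 1/11

Step 1 — compute v_11(x) by factoring powers of 11 out of the numerator and denominator: v_11(44) = 1. Step 2 — apply |x|_p = p^{-v_p(x)} = 11^{-1} = 1/11.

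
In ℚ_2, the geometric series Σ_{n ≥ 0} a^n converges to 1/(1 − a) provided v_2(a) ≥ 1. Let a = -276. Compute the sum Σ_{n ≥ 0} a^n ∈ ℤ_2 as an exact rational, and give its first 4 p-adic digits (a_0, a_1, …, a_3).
Σ a^n = 1/(1 − a) = 1/277;  first 4 digits = (1, 0, 1, 1)

v_2(a) = 2 ≥ 1, so the series converges in ℤ_2 to 1/(1 − a) = 1/(1 − (-276)) = 1/277. Expand this rational in ℤ_2: compute digits iteratively via d_i = x_i mod 2, x_{i+1} = (x_i − d_i)/2. The first 4 digits are (1, 0, 1, 1).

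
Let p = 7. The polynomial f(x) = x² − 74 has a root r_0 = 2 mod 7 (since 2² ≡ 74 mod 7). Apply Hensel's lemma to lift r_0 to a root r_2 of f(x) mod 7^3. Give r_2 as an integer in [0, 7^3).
r_2 = 93 (mod 343)

Hensel's recurrence: r_{i+1} = r_i − f(r_i)·(f′(r_i))^{-1} mod 7^{i+2}, with f′(x) = 2x. Iterate:
  r_0 = 2 (mod 7)
  r_1 = 44 (mod 49)
  r_2 = 93 (mod 343)
Final: r_2 = 93, and one checks f(r_2) ≡ 0 mod 7^3.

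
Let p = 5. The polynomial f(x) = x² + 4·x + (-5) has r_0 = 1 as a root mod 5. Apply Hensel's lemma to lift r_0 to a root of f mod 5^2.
r_1 = 1 (mod 25)

Hensel: r_{i+1} = r_i − f(r_i)·(f′(r_i))^{-1} mod 5^{i+2}, f′(x) = 2x + 4. Iterate:
  r_0 = 1 (mod 5)
  r_1 = 1 (mod 25)
Final: r = 1 satisfies f(r) ≡ 0 mod 5^2.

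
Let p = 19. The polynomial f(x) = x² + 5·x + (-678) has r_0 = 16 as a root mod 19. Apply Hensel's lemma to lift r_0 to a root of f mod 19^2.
r_1 = 35 (mod 361)

Hensel: r_{i+1} = r_i − f(r_i)·(f′(r_i))^{-1} mod 19^{i+2}, f′(x) = 2x + 5. Iterate:
  r_0 = 16 (mod 19)
  r_1 = 35 (mod 361)
Final: r = 35 satisfies f(r) ≡ 0 mod 19^2.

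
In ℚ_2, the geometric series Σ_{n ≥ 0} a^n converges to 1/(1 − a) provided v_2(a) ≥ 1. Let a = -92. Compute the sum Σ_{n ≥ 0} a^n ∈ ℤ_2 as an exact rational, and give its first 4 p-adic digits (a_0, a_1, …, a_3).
Σ a^n = 1/(1 − a) = 1/93;  first 4 digits = (1, 0, 1, 0)

v_2(a) = 2 ≥ 1, so the series converges in ℤ_2 to 1/(1 − a) = 1/(1 − (-92)) = 1/93. Expand this rational in ℤ_2: compute digits iteratively via d_i = x_i mod 2, x_{i+1} = (x_i − d_i)/2. The first 4 digits are (1, 0, 1, 0).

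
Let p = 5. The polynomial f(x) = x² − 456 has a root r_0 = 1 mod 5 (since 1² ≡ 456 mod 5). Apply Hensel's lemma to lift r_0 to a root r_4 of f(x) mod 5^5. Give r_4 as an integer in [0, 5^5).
r_4 = 491 (mod 3125)

Hensel's recurrence: r_{i+1} = r_i − f(r_i)·(f′(r_i))^{-1} mod 5^{i+2}, with f′(x) = 2x. Iterate:
  r_0 = 1 (mod 5)
  r_1 = 16 (mod 25)
  r_2 = 116 (mod 125)
  r_3 = 491 (mod 625)
  r_4 = 491 (mod 3125)
Final: r_4 = 491, and one checks f(r_4) ≡ 0 mod 5^5.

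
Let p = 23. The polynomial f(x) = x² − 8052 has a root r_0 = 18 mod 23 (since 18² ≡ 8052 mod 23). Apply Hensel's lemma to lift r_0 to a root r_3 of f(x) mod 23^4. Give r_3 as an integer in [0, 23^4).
r_3 = 153819 (mod 279841)

Hensel's recurrence: r_{i+1} = r_i − f(r_i)·(f′(r_i))^{-1} mod 23^{i+2}, with f′(x) = 2x. Iterate:
  r_0 = 18 (mod 23)
  r_1 = 409 (mod 529)
  r_2 = 7815 (mod 12167)
  r_3 = 153819 (mod 279841)
Final: r_3 = 153819, and one checks f(r_3) ≡ 0 mod 23^4.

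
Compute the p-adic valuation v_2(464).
v_2(464) = 4

v_2(n) is the largest exponent k such that 2^k divides n. Factor out: 464 = 2^4 · 29. (Sign doesn't affect v_p.) So v_2(464) = 4.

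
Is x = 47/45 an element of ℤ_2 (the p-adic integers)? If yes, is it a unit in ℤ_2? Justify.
x ∈ ℤ_2^× (unit); v_2(x) = 0

ℤ_2 = {x ∈ ℚ_2 : v_2(x) ≥ 0} and ℤ_2^× = {x ∈ ℤ_2 : v_2(x) = 0}. Here v_2(47/45) = v_2(num) − v_2(den) = 0; compare against these criteria.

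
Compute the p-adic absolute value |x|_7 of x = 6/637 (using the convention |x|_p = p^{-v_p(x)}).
|6/637|_7 = 49

Step 1 — compute v_7(x) by factoring powers of 7 out of the numerator and denominator: v_7(6/637) = -2. Step 2 — apply |x|_p = p^{-v_p(x)} = 7^{2} = 49.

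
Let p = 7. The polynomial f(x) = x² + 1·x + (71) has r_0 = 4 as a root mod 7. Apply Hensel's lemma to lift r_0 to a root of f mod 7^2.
r_1 = 32 (mod 49)

Hensel: r_{i+1} = r_i − f(r_i)·(f′(r_i))^{-1} mod 7^{i+2}, f′(x) = 2x + 1. Iterate:
  r_0 = 4 (mod 7)
  r_1 = 32 (mod 49)
Final: r = 32 satisfies f(r) ≡ 0 mod 7^2.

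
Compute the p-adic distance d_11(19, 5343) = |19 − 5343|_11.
d_11(19, 5343) = 1/1331

Step 1 — x − y = 19 − 5343 = -5324. Step 2 — v_11(-5324) = 3 (factor: -5324 = −(11^3 · 4); the sign does not affect v_p). Step 3 — |x − y|_11 = 11^{-3} = 1/1331.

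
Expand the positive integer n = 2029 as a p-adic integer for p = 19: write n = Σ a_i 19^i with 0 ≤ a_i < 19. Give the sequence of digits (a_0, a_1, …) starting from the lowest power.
(a_0, a_1, …) = (15, 11, 5)

Repeated division by 19 gives the digits low-to-high: 2029 = 15 + 11·19^1 + 5·19^2. Digit sequence: (15, 11, 5).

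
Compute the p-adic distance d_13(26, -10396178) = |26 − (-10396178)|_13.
d_13(26, -10396178) = 1/371293

Step 1 — x − y = 26 − (-10396178) = 10396204. Step 2 — v_13(10396204) = 5 (factor: 10396204 = (13^5 · 28); the sign does not affect v_p). Step 3 — |x − y|_13 = 13^{-5} = 1/371293.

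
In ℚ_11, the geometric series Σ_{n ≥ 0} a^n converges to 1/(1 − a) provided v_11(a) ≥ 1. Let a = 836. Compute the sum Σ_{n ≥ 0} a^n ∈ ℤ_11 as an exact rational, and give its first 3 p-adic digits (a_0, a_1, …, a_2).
Σ a^n = 1/(1 − a) = -1/835;  first 3 digits = (1, 10, 7)

v_11(a) = 1 ≥ 1, so the series converges in ℤ_11 to 1/(1 − a) = 1/(1 − 836) = -1/835. Expand this rational in ℤ_11: compute digits iteratively via d_i = x_i mod 11, x_{i+1} = (x_i − d_i)/11. The first 3 digits are (1, 10, 7).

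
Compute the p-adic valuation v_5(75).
v_5(75) = 2

v_5(n) is the largest exponent k such that 5^k divides n. Factor out: 75 = 5^2 · 3. (Sign doesn't affect v_p.) So v_5(75) = 2.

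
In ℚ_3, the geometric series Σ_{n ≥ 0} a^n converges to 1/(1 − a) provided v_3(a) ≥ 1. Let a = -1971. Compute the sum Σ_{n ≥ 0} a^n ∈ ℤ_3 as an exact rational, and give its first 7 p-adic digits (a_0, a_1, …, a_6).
Σ a^n = 1/(1 − a) = 1/1972;  first 7 digits = (1, 0, 0, 2, 2, 0, 1)

v_3(a) = 3 ≥ 1, so the series converges in ℤ_3 to 1/(1 − a) = 1/(1 − (-1971)) = 1/1972. Expand this rational in ℤ_3: compute digits iteratively via d_i = x_i mod 3, x_{i+1} = (x_i − d_i)/3. The first 7 digits are (1, 0, 0, 2, 2, 0, 1).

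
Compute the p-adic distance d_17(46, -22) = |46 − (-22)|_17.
d_17(46, -22) = 1/17

Step 1 — x − y = 46 − (-22) = 68. Step 2 — v_17(68) = 1 (factor: 68 = (17^1 · 4); the sign does not affect v_p). Step 3 — |x − y|_17 = 17^{-1} = 1/17.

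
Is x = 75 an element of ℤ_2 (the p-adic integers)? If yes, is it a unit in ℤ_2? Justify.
x ∈ ℤ_2^× (unit); v_2(x) = 0

ℤ_2 = {x ∈ ℚ_2 : v_2(x) ≥ 0} and ℤ_2^× = {x ∈ ℤ_2 : v_2(x) = 0}. Here v_2(75) = v_2(num) − v_2(den) = 0; compare against these criteria.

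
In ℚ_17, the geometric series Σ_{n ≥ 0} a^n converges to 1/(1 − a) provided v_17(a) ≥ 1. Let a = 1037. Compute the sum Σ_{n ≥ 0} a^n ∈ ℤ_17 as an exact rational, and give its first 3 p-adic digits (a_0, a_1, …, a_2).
Σ a^n = 1/(1 − a) = -1/1036;  first 3 digits = (1, 10, 1)

v_17(a) = 1 ≥ 1, so the series converges in ℤ_17 to 1/(1 − a) = 1/(1 − 1037) = -1/1036. Expand this rational in ℤ_17: compute digits iteratively via d_i = x_i mod 17, x_{i+1} = (x_i − d_i)/17. The first 3 digits are (1, 10, 1).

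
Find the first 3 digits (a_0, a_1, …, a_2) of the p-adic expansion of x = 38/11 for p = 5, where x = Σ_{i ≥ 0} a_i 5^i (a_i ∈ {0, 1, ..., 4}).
(a_0, …, a_2) = (3, 1, 3)

v_5(38/11) = 0 (numerator and denominator both coprime to 5), so x ∈ ℤ_5^×. Compute digits iteratively via a_i = x_i mod 5, x_{i+1} = (x_i − a_i)/5, with x_0 = x:
  x_0 = 38/11;  a_0 = 3;  x_1 = (x_0 − 3)/5 = 1/11
  x_1 = 1/11;  a_1 = 1;  x_2 = (x_1 − 1)/5 = -2/11
  x_2 = -2/11;  a_2 = 3;  x_3 = (x_2 − 3)/5 = -7/11
Digits: (3, 1, 3).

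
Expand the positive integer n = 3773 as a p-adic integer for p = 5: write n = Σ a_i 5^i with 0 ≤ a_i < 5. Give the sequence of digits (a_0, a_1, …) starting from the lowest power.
(a_0, a_1, …) = (3, 4, 0, 0, 1, 1)

Repeated division by 5 gives the digits low-to-high: 3773 = 3 + 4·5^1 + 1·5^4 + 1·5^5. Digit sequence: (3, 4, 0, 0, 1, 1).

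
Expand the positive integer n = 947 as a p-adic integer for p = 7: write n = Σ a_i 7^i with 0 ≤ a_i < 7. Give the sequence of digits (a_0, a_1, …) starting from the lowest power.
(a_0, a_1, …) = (2, 2, 5, 2)

Repeated division by 7 gives the digits low-to-high: 947 = 2 + 2·7^1 + 5·7^2 + 2·7^3. Digit sequence: (2, 2, 5, 2).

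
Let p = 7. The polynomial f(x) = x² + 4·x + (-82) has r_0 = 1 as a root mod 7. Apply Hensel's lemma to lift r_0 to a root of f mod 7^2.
r_1 = 22 (mod 49)

Hensel: r_{i+1} = r_i − f(r_i)·(f′(r_i))^{-1} mod 7^{i+2}, f′(x) = 2x + 4. Iterate:
  r_0 = 1 (mod 7)
  r_1 = 22 (mod 49)
Final: r = 22 satisfies f(r) ≡ 0 mod 7^2.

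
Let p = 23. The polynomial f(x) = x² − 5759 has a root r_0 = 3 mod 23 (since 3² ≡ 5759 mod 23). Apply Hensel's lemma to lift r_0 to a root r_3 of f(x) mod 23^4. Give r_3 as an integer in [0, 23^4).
r_3 = 53156 (mod 279841)

Hensel's recurrence: r_{i+1} = r_i − f(r_i)·(f′(r_i))^{-1} mod 23^{i+2}, with f′(x) = 2x. Iterate:
  r_0 = 3 (mod 23)
  r_1 = 256 (mod 529)
  r_2 = 4488 (mod 12167)
  r_3 = 53156 (mod 279841)
Final: r_3 = 53156, and one checks f(r_3) ≡ 0 mod 23^4.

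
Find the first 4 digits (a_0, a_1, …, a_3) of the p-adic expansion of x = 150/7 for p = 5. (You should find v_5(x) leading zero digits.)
(a_0, …, a_3) = (0, 0, 3, 1)

v_5(150/7) = 2, so a_0 = ... = a_1 = 0. Factor out: x = 5^2 · u with u = 6/7 a unit in ℤ_5. Expand u iteratively via a_{v+i} = u_i mod 5, u_{i+1} = (u_i − a_{v+i})/5:
  u_0 = 6/7;  a_2 = 3;  u_1 = (u_0 − 3)/5 = -3/7
  u_1 = -3/7;  a_3 = 1;  u_2 = (u_1 − 1)/5 = -2/7
Digits: (0, 0, 3, 1).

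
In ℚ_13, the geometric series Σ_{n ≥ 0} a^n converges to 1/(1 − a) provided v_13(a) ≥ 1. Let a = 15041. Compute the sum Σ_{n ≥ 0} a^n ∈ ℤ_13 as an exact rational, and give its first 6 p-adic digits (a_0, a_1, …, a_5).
Σ a^n = 1/(1 − a) = -1/15040;  first 6 digits = (1, 0, 11, 6, 4, 11)

v_13(a) = 2 ≥ 1, so the series converges in ℤ_13 to 1/(1 − a) = 1/(1 − 15041) = -1/15040. Expand this rational in ℤ_13: compute digits iteratively via d_i = x_i mod 13, x_{i+1} = (x_i − d_i)/13. The first 6 digits are (1, 0, 11, 6, 4, 11).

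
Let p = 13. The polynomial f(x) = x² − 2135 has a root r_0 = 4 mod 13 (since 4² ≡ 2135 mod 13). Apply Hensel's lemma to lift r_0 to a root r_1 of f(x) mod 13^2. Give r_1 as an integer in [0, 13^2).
r_1 = 121 (mod 169)

Hensel's recurrence: r_{i+1} = r_i − f(r_i)·(f′(r_i))^{-1} mod 13^{i+2}, with f′(x) = 2x. Iterate:
  r_0 = 4 (mod 13)
  r_1 = 121 (mod 169)
Final: r_1 = 121, and one checks f(r_1) ≡ 0 mod 13^2.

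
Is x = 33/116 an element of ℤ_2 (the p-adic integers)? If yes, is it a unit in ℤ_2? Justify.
x ∉ ℤ_2 (v_2(x) = -2 < 0)

ℤ_2 = {x ∈ ℚ_2 : v_2(x) ≥ 0} and ℤ_2^× = {x ∈ ℤ_2 : v_2(x) = 0}. Here v_2(33/116) = v_2(num) − v_2(den) = -2; compare against these criteria.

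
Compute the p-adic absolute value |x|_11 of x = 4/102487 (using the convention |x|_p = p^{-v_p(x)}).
|4/102487|_11 = 14641

Step 1 — compute v_11(x) by factoring powers of 11 out of the numerator and denominator: v_11(4/102487) = -4. Step 2 — apply |x|_p = p^{-v_p(x)} = 11^{4} = 14641.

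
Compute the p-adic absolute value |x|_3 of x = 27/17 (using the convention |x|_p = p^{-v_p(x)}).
|27/17|_3 = 1/27

Step 1 — compute v_3(x) by factoring powers of 3 out of the numerator and denominator: v_3(27/17) = 3. Step 2 — apply |x|_p = p^{-v_p(x)} = 3^{-3} = 1/27.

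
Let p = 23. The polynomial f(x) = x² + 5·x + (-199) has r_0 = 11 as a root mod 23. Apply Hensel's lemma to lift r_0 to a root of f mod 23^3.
r_2 = 9671 (mod 12167)

Hensel: r_{i+1} = r_i − f(r_i)·(f′(r_i))^{-1} mod 23^{i+2}, f′(x) = 2x + 5. Iterate:
  r_0 = 11 (mod 23)
  r_1 = 149 (mod 529)
  r_2 = 9671 (mod 12167)
Final: r = 9671 satisfies f(r) ≡ 0 mod 23^3.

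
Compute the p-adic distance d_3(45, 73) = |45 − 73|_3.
d_3(45, 73) = 1

Step 1 — x − y = 45 − 73 = -28. Step 2 — v_3(-28) = 0 (factor: -28 = −(3^0 · 28); the sign does not affect v_p). Step 3 — |x − y|_3 = 3^{0} = 1.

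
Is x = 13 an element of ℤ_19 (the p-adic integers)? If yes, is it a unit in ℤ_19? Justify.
x ∈ ℤ_19^× (unit); v_19(x) = 0

ℤ_19 = {x ∈ ℚ_19 : v_19(x) ≥ 0} and ℤ_19^× = {x ∈ ℤ_19 : v_19(x) = 0}. Here v_19(13) = v_19(num) − v_19(den) = 0; compare against these criteria.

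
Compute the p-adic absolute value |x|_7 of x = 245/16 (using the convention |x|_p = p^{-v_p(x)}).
|245/16|_7 = 1/49

Step 1 — compute v_7(x) by factoring powers of 7 out of the numerator and denominator: v_7(245/16) = 2. Step 2 — apply |x|_p = p^{-v_p(x)} = 7^{-2} = 1/49.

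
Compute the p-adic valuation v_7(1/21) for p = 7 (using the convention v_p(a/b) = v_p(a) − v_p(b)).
v_7(1/21) = -1

Factor powers of 7 from the numerator and denominator of the reduced fraction: 1 = 7^0 · 1 and 21 = 7^1 · 3. Apply v_p(a/b) = v_p(a) − v_p(b): v_7(1/21) = 0 − 1 = -1.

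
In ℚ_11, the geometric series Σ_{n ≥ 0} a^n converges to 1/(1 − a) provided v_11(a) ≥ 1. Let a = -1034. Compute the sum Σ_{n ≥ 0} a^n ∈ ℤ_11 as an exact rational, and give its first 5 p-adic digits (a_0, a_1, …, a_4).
Σ a^n = 1/(1 − a) = 1/1035;  first 5 digits = (1, 5, 5, 3, 1)

v_11(a) = 1 ≥ 1, so the series converges in ℤ_11 to 1/(1 − a) = 1/(1 − (-1034)) = 1/1035. Expand this rational in ℤ_11: compute digits iteratively via d_i = x_i mod 11, x_{i+1} = (x_i − d_i)/11. The first 5 digits are (1, 5, 5, 3, 1).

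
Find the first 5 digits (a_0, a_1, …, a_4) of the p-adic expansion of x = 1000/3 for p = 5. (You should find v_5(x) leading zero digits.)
(a_0, …, a_4) = (0, 0, 0, 1, 2)

v_5(1000/3) = 3, so a_0 = ... = a_2 = 0. Factor out: x = 5^3 · u with u = 8/3 a unit in ℤ_5. Expand u iteratively via a_{v+i} = u_i mod 5, u_{i+1} = (u_i − a_{v+i})/5:
  u_0 = 8/3;  a_3 = 1;  u_1 = (u_0 − 1)/5 = 1/3
  u_1 = 1/3;  a_4 = 2;  u_2 = (u_1 − 2)/5 = -1/3
Digits: (0, 0, 0, 1, 2).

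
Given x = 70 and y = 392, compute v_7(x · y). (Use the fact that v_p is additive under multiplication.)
v_7(27440) = 3

v_p(x) = 1 (factor: 70 = 7^1 · 10); v_p(y) = 2 (factor: 392 = 7^2 · 8). Additivity: v_p(xy) = v_p(x) + v_p(y) = 1 + 2 = 3. (Direct check: xy = 27440 = 7^3 · (80).)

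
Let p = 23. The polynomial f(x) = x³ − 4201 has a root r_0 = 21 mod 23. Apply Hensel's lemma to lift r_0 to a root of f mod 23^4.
r_3 = 59200 (mod 279841)

Hensel: r_{i+1} = r_i − f(r_i)/f′(r_i) mod 23^{i+2}, where f′(x) = 3x². Iterate:
  r_0 = 21 (mod 23)
  r_1 = 481 (mod 529)
  r_2 = 10532 (mod 12167)
  r_3 = 59200 (mod 279841)
Final: r = 59200 with f(r) ≡ 0 mod 23^4.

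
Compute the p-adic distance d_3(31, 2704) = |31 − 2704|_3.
d_3(31, 2704) = 1/243

Step 1 — x − y = 31 − 2704 = -2673. Step 2 — v_3(-2673) = 5 (factor: -2673 = −(3^5 · 11); the sign does not affect v_p). Step 3 — |x − y|_3 = 3^{-5} = 1/243.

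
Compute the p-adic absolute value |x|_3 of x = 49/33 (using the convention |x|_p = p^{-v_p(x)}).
|49/33|_3 = 3

Step 1 — compute v_3(x) by factoring powers of 3 out of the numerator and denominator: v_3(49/33) = -1. Step 2 — apply |x|_p = p^{-v_p(x)} = 3^{1} = 3.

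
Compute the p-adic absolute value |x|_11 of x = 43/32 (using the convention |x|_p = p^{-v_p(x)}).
|43/32|_11 = 1

Step 1 — compute v_11(x) by factoring powers of 11 out of the numerator and denominator: v_11(43/32) = 0. Step 2 — apply |x|_p = p^{-v_p(x)} = 11^{0} = 1.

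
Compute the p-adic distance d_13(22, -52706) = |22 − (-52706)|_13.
d_13(22, -52706) = 1/2197

Step 1 — x − y = 22 − (-52706) = 52728. Step 2 — v_13(52728) = 3 (factor: 52728 = (13^3 · 24); the sign does not affect v_p). Step 3 — |x − y|_13 = 13^{-3} = 1/2197.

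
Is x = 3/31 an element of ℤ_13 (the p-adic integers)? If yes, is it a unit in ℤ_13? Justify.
x ∈ ℤ_13^× (unit); v_13(x) = 0

ℤ_13 = {x ∈ ℚ_13 : v_13(x) ≥ 0} and ℤ_13^× = {x ∈ ℤ_13 : v_13(x) = 0}. Here v_13(3/31) = v_13(num) − v_13(den) = 0; compare against these criteria.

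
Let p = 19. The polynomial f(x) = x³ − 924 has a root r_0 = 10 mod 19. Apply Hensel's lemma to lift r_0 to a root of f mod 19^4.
r_3 = 103636 (mod 130321)

Hensel: r_{i+1} = r_i − f(r_i)/f′(r_i) mod 19^{i+2}, where f′(x) = 3x². Iterate:
  r_0 = 10 (mod 19)
  r_1 = 29 (mod 361)
  r_2 = 751 (mod 6859)
  r_3 = 103636 (mod 130321)
Final: r = 103636 with f(r) ≡ 0 mod 19^4.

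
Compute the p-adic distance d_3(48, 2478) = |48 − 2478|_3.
d_3(48, 2478) = 1/243

Step 1 — x − y = 48 − 2478 = -2430. Step 2 — v_3(-2430) = 5 (factor: -2430 = −(3^5 · 10); the sign does not affect v_p). Step 3 — |x − y|_3 = 3^{-5} = 1/243.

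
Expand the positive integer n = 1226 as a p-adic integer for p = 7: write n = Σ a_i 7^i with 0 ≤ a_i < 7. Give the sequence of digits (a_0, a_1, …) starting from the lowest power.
(a_0, a_1, …) = (1, 0, 4, 3)

Repeated division by 7 gives the digits low-to-high: 1226 = 1 + 4·7^2 + 3·7^3. Digit sequence: (1, 0, 4, 3).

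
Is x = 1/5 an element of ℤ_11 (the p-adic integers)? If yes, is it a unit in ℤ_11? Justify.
x ∈ ℤ_11^× (unit); v_11(x) = 0

ℤ_11 = {x ∈ ℚ_11 : v_11(x) ≥ 0} and ℤ_11^× = {x ∈ ℤ_11 : v_11(x) = 0}. Here v_11(1/5) = v_11(num) − v_11(den) = 0; compare against these criteria.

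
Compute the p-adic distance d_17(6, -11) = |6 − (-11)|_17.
d_17(6, -11) = 1/17

Step 1 — x − y = 6 − (-11) = 17. Step 2 — v_17(17) = 1 (factor: 17 = (17^1 · 1); the sign does not affect v_p). Step 3 — |x − y|_17 = 17^{-1} = 1/17.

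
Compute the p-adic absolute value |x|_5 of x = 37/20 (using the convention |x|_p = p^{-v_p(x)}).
|37/20|_5 = 5

Step 1 — compute v_5(x) by factoring powers of 5 out of the numerator and denominator: v_5(37/20) = -1. Step 2 — apply |x|_p = p^{-v_p(x)} = 5^{1} = 5.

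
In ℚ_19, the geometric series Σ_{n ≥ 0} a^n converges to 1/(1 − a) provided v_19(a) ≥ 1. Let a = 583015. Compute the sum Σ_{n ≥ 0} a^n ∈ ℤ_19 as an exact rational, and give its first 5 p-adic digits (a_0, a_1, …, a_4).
Σ a^n = 1/(1 − a) = -1/583014;  first 5 digits = (1, 0, 0, 9, 4)

v_19(a) = 3 ≥ 1, so the series converges in ℤ_19 to 1/(1 − a) = 1/(1 − 583015) = -1/583014. Expand this rational in ℤ_19: compute digits iteratively via d_i = x_i mod 19, x_{i+1} = (x_i − d_i)/19. The first 5 digits are (1, 0, 0, 9, 4).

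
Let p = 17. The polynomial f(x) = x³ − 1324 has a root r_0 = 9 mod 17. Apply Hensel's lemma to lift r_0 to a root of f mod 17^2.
r_1 = 128 (mod 289)

Hensel: r_{i+1} = r_i − f(r_i)/f′(r_i) mod 17^{i+2}, where f′(x) = 3x². Iterate:
  r_0 = 9 (mod 17)
  r_1 = 128 (mod 289)
Final: r = 128 with f(r) ≡ 0 mod 17^2.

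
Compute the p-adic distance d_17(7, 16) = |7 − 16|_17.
d_17(7, 16) = 1

Step 1 — x − y = 7 − 16 = -9. Step 2 — v_17(-9) = 0 (factor: -9 = −(17^0 · 9); the sign does not affect v_p). Step 3 — |x − y|_17 = 17^{0} = 1.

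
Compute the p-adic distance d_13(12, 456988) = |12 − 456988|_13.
d_13(12, 456988) = 1/28561

Step 1 — x − y = 12 − 456988 = -456976. Step 2 — v_13(-456976) = 4 (factor: -456976 = −(13^4 · 16); the sign does not affect v_p). Step 3 — |x − y|_13 = 13^{-4} = 1/28561.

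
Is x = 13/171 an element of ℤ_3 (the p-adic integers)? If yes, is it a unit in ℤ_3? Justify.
x ∉ ℤ_3 (v_3(x) = -2 < 0)

ℤ_3 = {x ∈ ℚ_3 : v_3(x) ≥ 0} and ℤ_3^× = {x ∈ ℤ_3 : v_3(x) = 0}. Here v_3(13/171) = v_3(num) − v_3(den) = -2; compare against these criteria.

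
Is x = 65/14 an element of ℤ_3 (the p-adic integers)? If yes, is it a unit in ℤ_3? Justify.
x ∈ ℤ_3^× (unit); v_3(x) = 0

ℤ_3 = {x ∈ ℚ_3 : v_3(x) ≥ 0} and ℤ_3^× = {x ∈ ℤ_3 : v_3(x) = 0}. Here v_3(65/14) = v_3(num) − v_3(den) = 0; compare against these criteria.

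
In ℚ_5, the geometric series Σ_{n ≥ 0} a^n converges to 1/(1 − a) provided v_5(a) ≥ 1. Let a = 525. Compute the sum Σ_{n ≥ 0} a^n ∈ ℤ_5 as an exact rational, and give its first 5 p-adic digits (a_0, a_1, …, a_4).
Σ a^n = 1/(1 − a) = -1/524;  first 5 digits = (1, 0, 1, 4, 1)

v_5(a) = 2 ≥ 1, so the series converges in ℤ_5 to 1/(1 − a) = 1/(1 − 525) = -1/524. Expand this rational in ℤ_5: compute digits iteratively via d_i = x_i mod 5, x_{i+1} = (x_i − d_i)/5. The first 5 digits are (1, 0, 1, 4, 1).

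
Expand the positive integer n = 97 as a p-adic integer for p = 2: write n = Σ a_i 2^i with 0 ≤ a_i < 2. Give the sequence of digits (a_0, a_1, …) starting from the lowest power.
(a_0, a_1, …) = (1, 0, 0, 0, 0, 1, 1)

Repeated division by 2 gives the digits low-to-high: 97 = 1 + 1·2^5 + 1·2^6. Digit sequence: (1, 0, 0, 0, 0, 1, 1).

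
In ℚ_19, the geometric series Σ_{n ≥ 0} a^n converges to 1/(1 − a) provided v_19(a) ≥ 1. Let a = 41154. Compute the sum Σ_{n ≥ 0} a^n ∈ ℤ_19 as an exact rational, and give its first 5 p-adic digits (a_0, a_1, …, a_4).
Σ a^n = 1/(1 − a) = -1/41153;  first 5 digits = (1, 0, 0, 6, 0)

v_19(a) = 3 ≥ 1, so the series converges in ℤ_19 to 1/(1 − a) = 1/(1 − 41154) = -1/41153. Expand this rational in ℤ_19: compute digits iteratively via d_i = x_i mod 19, x_{i+1} = (x_i − d_i)/19. The first 5 digits are (1, 0, 0, 6, 0).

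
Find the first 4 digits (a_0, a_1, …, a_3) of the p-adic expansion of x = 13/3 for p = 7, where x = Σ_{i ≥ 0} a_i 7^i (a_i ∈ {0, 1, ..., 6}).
(a_0, …, a_3) = (2, 5, 4, 4)

v_7(13/3) = 0 (numerator and denominator both coprime to 7), so x ∈ ℤ_7^×. Compute digits iteratively via a_i = x_i mod 7, x_{i+1} = (x_i − a_i)/7, with x_0 = x:
  x_0 = 13/3;  a_0 = 2;  x_1 = (x_0 − 2)/7 = 1/3
  x_1 = 1/3;  a_1 = 5;  x_2 = (x_1 − 5)/7 = -2/3
  x_2 = -2/3;  a_2 = 4;  x_3 = (x_2 − 4)/7 = -2/3
  x_3 = -2/3;  a_3 = 4;  x_4 = (x_3 − 4)/7 = -2/3
Digits: (2, 5, 4, 4).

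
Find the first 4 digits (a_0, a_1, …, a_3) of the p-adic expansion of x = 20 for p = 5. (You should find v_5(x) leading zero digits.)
(a_0, …, a_3) = (0, 4, 0, 0)

v_5(20) = 1, so a_0 = ... = a_0 = 0. Factor out: x = 5^1 · u with u = 4 a unit in ℤ_5. Expand u iteratively via a_{v+i} = u_i mod 5, u_{i+1} = (u_i − a_{v+i})/5:
  u_0 = 4;  a_1 = 4;  u_1 = (u_0 − 4)/5 = 0
  u_1 = 0;  a_2 = 0;  u_2 = (u_1 − 0)/5 = 0
  u_2 = 0;  a_3 = 0;  u_3 = (u_2 − 0)/5 = 0
Digits: (0, 4, 0, 0).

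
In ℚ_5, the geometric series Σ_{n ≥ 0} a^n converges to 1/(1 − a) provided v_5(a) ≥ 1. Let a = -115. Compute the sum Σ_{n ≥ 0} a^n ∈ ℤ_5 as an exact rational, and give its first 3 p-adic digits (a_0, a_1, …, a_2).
Σ a^n = 1/(1 − a) = 1/116;  first 3 digits = (1, 2, 4)

v_5(a) = 1 ≥ 1, so the series converges in ℤ_5 to 1/(1 − a) = 1/(1 − (-115)) = 1/116. Expand this rational in ℤ_5: compute digits iteratively via d_i = x_i mod 5, x_{i+1} = (x_i − d_i)/5. The first 3 digits are (1, 2, 4).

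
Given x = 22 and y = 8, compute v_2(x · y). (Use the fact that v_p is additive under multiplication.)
v_2(176) = 4

v_p(x) = 1 (factor: 22 = 2^1 · 11); v_p(y) = 3 (factor: 8 = 2^3 · 1). Additivity: v_p(xy) = v_p(x) + v_p(y) = 1 + 3 = 4. (Direct check: xy = 176 = 2^4 · (11).)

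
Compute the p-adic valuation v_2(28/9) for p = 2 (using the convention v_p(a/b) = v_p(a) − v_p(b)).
v_2(28/9) = 2

Factor powers of 2 from the numerator and denominator of the reduced fraction: 28 = 2^2 · 7 and 9 = 2^0 · 9. Apply v_p(a/b) = v_p(a) − v_p(b): v_2(28/9) = 2 − 0 = 2.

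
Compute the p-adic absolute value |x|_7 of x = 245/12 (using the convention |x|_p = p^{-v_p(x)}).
|245/12|_7 = 1/49

Step 1 — compute v_7(x) by factoring powers of 7 out of the numerator and denominator: v_7(245/12) = 2. Step 2 — apply |x|_p = p^{-v_p(x)} = 7^{-2} = 1/49.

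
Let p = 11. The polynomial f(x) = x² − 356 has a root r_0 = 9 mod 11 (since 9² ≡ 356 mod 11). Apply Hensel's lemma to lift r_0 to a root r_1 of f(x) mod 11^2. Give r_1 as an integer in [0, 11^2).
r_1 = 31 (mod 121)

Hensel's recurrence: r_{i+1} = r_i − f(r_i)·(f′(r_i))^{-1} mod 11^{i+2}, with f′(x) = 2x. Iterate:
  r_0 = 9 (mod 11)
  r_1 = 31 (mod 121)
Final: r_1 = 31, and one checks f(r_1) ≡ 0 mod 11^2.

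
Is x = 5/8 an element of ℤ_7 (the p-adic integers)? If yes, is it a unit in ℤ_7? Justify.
x ∈ ℤ_7^× (unit); v_7(x) = 0

ℤ_7 = {x ∈ ℚ_7 : v_7(x) ≥ 0} and ℤ_7^× = {x ∈ ℤ_7 : v_7(x) = 0}. Here v_7(5/8) = v_7(num) − v_7(den) = 0; compare against these criteria.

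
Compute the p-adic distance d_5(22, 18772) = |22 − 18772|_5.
d_5(22, 18772) = 1/3125

Step 1 — x − y = 22 − 18772 = -18750. Step 2 — v_5(-18750) = 5 (factor: -18750 = −(5^5 · 6); the sign does not affect v_p). Step 3 — |x − y|_5 = 5^{-5} = 1/3125.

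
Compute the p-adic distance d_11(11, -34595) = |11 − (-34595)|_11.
d_11(11, -34595) = 1/1331

Step 1 — x − y = 11 − (-34595) = 34606. Step 2 — v_11(34606) = 3 (factor: 34606 = (11^3 · 26); the sign does not affect v_p). Step 3 — |x − y|_11 = 11^{-3} = 1/1331.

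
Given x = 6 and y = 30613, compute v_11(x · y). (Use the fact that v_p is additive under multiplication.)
v_11(183678) = 3

v_p(x) = 0 (factor: 6 = 11^0 · 6); v_p(y) = 3 (factor: 30613 = 11^3 · 23). Additivity: v_p(xy) = v_p(x) + v_p(y) = 0 + 3 = 3. (Direct check: xy = 183678 = 11^3 · (138).)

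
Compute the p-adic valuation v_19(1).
v_19(1) = 0

v_19(n) is the largest exponent k such that 19^k divides n. Factor out: 1 = 19^0 · 1. (Sign doesn't affect v_p.) So v_19(1) = 0.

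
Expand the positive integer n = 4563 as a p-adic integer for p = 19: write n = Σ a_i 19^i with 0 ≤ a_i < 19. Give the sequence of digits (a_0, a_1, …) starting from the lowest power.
(a_0, a_1, …) = (3, 12, 12)

Repeated division by 19 gives the digits low-to-high: 4563 = 3 + 12·19^1 + 12·19^2. Digit sequence: (3, 12, 12).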